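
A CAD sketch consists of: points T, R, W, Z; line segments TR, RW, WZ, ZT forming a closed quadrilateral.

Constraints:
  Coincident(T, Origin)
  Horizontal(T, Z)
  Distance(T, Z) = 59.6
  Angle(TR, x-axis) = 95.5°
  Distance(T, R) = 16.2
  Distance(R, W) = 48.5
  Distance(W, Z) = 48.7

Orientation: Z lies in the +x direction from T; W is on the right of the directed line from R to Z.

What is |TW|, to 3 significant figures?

33.8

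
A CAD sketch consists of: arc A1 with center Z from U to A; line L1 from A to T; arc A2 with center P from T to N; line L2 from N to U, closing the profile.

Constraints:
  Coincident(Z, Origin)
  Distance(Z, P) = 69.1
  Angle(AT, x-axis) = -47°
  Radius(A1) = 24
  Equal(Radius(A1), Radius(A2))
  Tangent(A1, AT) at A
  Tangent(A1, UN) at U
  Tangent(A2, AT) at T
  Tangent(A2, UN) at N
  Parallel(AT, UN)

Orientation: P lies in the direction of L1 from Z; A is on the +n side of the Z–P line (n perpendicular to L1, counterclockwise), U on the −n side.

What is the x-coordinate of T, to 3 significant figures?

64.7

The slot axis is L1's direction at -47.0°, so u = (cos -47.0°, sin -47.0°) = (0.682, -0.731) and n = (−sin -47.0°, cos -47.0°) = (0.731, 0.682). Z is at the origin and P lies 69.1 along u from Z, so P = 69.1·u = (47.1, -50.5). Tangency of A1 to both parallel lines with radius 24.0 puts A and U at Z ± 24.0·n: A = (17.6, 16.4), U = (-17.6, -16.4). Equal radii place T and N the same way about P: T = P + 24.0·n = (64.7, -34.2), N = P − 24.0·n = (29.6, -66.9). So T.x = 64.7.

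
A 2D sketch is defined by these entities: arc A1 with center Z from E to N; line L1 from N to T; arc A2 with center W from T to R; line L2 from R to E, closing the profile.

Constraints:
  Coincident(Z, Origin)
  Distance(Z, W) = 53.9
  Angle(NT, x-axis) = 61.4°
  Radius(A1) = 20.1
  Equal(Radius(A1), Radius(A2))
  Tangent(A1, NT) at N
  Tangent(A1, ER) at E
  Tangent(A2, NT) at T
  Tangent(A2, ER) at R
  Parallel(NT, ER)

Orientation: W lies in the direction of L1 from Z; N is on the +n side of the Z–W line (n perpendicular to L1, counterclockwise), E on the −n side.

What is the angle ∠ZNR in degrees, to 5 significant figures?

53.283°

Tangency of A1 to both parallel lines with radius 20.1 puts N and E at Z ± 20.1·n: N = (-17.647, 9.6217), E = (17.647, -9.6217). Equal radii place T and R the same way about W: T = W + 20.1·n = (8.1540, 56.945), R = W − 20.1·n = (43.449, 37.702). Then cos ∠ZNR = NZ·NR / (|NZ||NR|), giving 53.283°.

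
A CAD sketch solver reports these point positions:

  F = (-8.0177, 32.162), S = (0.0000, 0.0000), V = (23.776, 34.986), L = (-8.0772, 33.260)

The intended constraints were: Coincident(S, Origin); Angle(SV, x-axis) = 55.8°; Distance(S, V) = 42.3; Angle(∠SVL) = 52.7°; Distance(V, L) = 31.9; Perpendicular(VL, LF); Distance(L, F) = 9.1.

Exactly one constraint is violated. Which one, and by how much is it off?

Distance(L, F) = 9.1 — off by 8.00.

S = (0.00, 0.00) ✓; SV at 55.80° ✓; |SV| = 42.30 ✓; ∠SVL = 52.70° ✓; |VL| = 31.90 ✓; ∠(VL, LF) = 90.00° ✓; |LF| = 1.100 ✗.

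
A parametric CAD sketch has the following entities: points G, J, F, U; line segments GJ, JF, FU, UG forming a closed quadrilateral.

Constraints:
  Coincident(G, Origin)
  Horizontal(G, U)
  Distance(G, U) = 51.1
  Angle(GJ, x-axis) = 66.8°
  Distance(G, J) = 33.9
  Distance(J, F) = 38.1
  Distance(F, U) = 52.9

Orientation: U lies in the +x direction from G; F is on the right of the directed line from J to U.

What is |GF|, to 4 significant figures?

4.200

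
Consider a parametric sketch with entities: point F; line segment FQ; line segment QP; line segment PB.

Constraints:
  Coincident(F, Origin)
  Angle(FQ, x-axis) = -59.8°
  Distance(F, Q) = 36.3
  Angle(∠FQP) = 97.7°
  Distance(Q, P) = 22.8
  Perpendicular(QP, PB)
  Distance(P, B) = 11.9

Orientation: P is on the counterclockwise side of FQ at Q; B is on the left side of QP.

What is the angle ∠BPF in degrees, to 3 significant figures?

37.6°

F is at the origin; FQ runs at -59.8° with length 36.3, so Q = 36.3·(cos -59.8°, sin -59.8°) = (18.3, -31.4). ∠FQP = 97.7°, so QP runs at -59.8° + (180° − 97.7°) = 22.5° from the x-axis; with |QP| = 22.8, P = Q + 22.8·(cos 22.5°, sin 22.5°) = (39.3, -22.6). QP is perpendicular to PB; with |PB| = 11.9 on the left of QP, B = P + 11.9·(-0.383, 0.924) = (34.8, -11.7). Then cos ∠BPF = PB·PF / (|PB||PF|), giving 37.6°.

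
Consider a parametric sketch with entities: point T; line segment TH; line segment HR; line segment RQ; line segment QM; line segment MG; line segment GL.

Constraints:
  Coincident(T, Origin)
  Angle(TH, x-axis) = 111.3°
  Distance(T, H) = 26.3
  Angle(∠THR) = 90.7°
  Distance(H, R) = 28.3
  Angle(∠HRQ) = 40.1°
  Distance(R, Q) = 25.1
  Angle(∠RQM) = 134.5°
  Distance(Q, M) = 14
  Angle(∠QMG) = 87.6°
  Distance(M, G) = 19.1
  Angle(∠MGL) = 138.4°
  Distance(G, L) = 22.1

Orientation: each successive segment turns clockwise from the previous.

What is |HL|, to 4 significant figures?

23.49

T is at the origin; TH runs at 111.3° with length 26.3, so H = (-9.554, 24.50). ∠THR = 90.7° gives HR at 22.00° from the x-axis; with |HR| = 28.3, R = (16.69, 35.10). ∠HRQ = 40.1° gives RQ at -117.9° from the x-axis; with |RQ| = 25.1, Q = (4.941, 12.92). ∠RQM = 134.5° gives QM at -163.4° from the x-axis; with |QM| = 14.0, M = (-8.476, 8.923). ∠QMG = 87.6° gives MG at 104.2° from the x-axis; with |MG| = 19.1, G = (-13.16, 27.44). ∠MGL = 138.4° gives GL at 62.60° from the x-axis; with |GL| = 22.1, L = (-2.991, 47.06). Then |HL| = |L − H| = 23.49.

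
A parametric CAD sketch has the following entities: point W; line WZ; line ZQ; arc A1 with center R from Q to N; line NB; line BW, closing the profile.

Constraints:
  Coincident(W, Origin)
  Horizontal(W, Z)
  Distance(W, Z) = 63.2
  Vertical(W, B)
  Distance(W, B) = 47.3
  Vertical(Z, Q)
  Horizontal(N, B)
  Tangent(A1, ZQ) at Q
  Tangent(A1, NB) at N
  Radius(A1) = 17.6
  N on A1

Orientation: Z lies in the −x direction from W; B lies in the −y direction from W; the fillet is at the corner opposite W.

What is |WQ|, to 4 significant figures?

69.83

The virtual corner opposite W is at (-63.20, -47.30). Since A1 is tangent to ZQ there, RQ ⟂ ZQ and the tangent condition forces RN to be normal to NB, with radius 17.6, so the center R sits 17.6 in from both sides at R = (-45.60, -29.70). That places the tangent points at Q = (-63.20, -29.70) on ZQ and N = (-45.60, -47.30) on NB. Then |WQ| = |Q − W| = 69.83.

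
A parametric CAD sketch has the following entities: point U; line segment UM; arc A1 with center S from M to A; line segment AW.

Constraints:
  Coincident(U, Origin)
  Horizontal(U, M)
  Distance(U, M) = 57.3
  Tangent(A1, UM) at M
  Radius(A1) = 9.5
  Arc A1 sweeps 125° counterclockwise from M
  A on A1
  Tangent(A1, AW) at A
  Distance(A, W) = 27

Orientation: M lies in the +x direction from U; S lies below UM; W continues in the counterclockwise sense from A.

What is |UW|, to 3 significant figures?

74.8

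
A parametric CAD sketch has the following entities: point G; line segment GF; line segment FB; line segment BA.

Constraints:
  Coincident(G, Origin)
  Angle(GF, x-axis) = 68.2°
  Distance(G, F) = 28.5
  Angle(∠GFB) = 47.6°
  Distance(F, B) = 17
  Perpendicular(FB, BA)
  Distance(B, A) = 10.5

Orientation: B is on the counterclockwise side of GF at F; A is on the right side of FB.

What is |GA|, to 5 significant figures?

31.624

G is at the origin; GF runs at 68.2° with length 28.5, so F = 28.5·(cos 68.2°, sin 68.2°) = (10.584, 26.462). ∠GFB = 47.6°, so FB runs at 68.2° + (180° − 47.6°) = 200.60° from the x-axis; with |FB| = 17.0, B = F + 17.0·(cos 200.60°, sin 200.60°) = (-5.3290, 20.481). FB is perpendicular to BA; with |BA| = 10.5 on the right of FB, A = B + 10.5·(-0.35184, 0.93606) = (-9.0234, 30.309). Then |GA| = |A − G| = 31.624.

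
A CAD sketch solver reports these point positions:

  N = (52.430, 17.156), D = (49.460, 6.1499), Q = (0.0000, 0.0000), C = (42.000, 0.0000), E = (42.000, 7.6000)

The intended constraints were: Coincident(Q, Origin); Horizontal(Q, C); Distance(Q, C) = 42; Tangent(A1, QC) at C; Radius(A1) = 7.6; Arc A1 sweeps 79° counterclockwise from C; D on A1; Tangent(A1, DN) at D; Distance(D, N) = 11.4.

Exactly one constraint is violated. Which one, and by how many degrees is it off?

Tangent(A1, DN) at D — off by 4.10°.

Q = (0.00, 0.00) ✓; Q.y = 0.00, C.y = 0.00 ✓; |QC| = 42.00 ✓; ∠(EC, CQ) = 90.00° ✓; |EC| = 7.600 ✓; bearing(E→D) − bearing(E→C) = 79.00° ✓; |ED| = 7.600 ✓; ∠(ED, DN) = 94.10° ✗; |DN| = 11.40 ✓.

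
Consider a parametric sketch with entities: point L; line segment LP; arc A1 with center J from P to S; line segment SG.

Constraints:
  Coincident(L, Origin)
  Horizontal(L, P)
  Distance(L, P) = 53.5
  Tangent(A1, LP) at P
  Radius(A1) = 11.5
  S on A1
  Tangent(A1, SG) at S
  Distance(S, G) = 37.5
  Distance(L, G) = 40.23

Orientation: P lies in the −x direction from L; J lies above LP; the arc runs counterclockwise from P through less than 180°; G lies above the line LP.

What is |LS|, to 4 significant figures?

44.64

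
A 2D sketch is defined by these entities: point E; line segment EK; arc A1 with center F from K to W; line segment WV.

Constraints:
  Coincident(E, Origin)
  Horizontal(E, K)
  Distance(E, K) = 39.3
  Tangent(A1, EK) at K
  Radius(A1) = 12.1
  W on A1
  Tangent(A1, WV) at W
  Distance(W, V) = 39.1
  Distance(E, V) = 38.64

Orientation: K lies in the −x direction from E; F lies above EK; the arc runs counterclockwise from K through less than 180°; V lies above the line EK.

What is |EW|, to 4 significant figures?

29.73

Checks: |FW| = 12.10 ✓; ∠(FW, WV) = 90.00° ✓; |WV| = 39.10 ✓; |EV| = 38.64 ✓.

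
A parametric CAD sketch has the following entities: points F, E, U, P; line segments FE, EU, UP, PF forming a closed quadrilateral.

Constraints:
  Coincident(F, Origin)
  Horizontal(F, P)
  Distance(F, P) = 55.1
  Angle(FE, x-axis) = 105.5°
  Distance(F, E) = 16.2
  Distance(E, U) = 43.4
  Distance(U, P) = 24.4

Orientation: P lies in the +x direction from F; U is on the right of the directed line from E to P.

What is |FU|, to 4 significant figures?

33.05

Checks: |EU| = 43.40 ✓; |UP| = 24.40 ✓.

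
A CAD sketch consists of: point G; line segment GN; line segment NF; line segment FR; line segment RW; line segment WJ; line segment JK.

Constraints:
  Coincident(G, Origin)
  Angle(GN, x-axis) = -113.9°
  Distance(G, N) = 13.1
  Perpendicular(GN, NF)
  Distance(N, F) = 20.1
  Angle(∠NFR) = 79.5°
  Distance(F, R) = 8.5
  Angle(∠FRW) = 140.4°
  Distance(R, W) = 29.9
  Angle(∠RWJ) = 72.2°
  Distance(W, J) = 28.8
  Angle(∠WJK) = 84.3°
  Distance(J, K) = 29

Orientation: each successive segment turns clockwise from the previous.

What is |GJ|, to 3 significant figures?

19.5

G is at the origin; GN runs at -113.9° with length 13.1, so N = (-5.31, -12.0). GN ⟂ NF, so NF runs at 156°; with |NF| = 20.1, F = (-23.7, -3.83). ∠NFR = 79.5° gives FR at 55.6° from the x-axis; with |FR| = 8.5, R = (-18.9, 3.18). ∠FRW = 140.4° gives RW at 16.0° from the x-axis; with |RW| = 29.9, W = (9.86, 11.4). ∠RWJ = 72.2° gives WJ at -91.8° from the x-axis; with |WJ| = 28.8, J = (8.96, -17.4). Then |GJ| = |J − G| = 19.5.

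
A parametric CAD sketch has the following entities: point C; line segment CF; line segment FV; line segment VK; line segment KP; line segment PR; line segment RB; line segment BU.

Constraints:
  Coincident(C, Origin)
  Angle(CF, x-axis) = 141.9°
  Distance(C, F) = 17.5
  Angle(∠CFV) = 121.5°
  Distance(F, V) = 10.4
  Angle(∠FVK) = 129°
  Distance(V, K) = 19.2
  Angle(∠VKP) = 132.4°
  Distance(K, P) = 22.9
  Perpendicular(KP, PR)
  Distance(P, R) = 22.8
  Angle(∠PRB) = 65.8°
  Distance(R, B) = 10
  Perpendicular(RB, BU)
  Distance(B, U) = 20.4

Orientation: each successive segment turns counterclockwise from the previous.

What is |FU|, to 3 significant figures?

41.5

C is at the origin; CF runs at 141.9° with length 17.5, so F = (-13.8, 10.8). ∠CFV = 121.5° gives FV at -160° from the x-axis; with |FV| = 10.4, V = (-23.5, 7.17). ∠FVK = 129.0° gives VK at -109° from the x-axis; with |VK| = 19.2, K = (-29.6, -11.0). ∠VKP = 132.4° gives KP at -61.0° from the x-axis; with |KP| = 22.9, P = (-18.5, -31.1). KP is perpendicular to PR, so PR runs at 29.0°; with |PR| = 22.8, R = (1.40, -20.0). ∠PRB = 65.8° gives RB at 143° from the x-axis; with |RB| = 10.0, B = (-6.61, -14.0). RB ⟂ BU, so BU runs at -127°; with |BU| = 20.4, U = (-18.8, -30.3). Then |FU| = |U − F| = 41.5.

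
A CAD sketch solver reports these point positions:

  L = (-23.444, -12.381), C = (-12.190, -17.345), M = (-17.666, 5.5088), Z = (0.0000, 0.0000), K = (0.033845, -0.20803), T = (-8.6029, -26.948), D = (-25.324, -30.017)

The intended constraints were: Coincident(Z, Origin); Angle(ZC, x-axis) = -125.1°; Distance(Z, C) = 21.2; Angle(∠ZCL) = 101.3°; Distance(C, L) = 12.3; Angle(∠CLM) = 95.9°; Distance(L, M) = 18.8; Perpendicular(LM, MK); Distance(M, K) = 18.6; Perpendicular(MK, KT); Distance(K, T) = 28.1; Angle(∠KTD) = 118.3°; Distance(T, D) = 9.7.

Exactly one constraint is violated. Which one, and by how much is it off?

Distance(T, D) = 9.7 — off by 7.30.

Z = (0.00, 0.00) ✓; ZC at -125.1° ✓; |ZC| = 21.20 ✓; ∠ZCL = 101.3° ✓; |CL| = 12.30 ✓; ∠CLM = 95.90° ✓; |LM| = 18.80 ✓; ∠(LM, MK) = 90.00° ✓; |MK| = 18.60 ✓; ∠(MK, KT) = 90.00° ✓; |KT| = 28.10 ✓; ∠KTD = 118.3° ✓; |TD| = 17.00 ✗.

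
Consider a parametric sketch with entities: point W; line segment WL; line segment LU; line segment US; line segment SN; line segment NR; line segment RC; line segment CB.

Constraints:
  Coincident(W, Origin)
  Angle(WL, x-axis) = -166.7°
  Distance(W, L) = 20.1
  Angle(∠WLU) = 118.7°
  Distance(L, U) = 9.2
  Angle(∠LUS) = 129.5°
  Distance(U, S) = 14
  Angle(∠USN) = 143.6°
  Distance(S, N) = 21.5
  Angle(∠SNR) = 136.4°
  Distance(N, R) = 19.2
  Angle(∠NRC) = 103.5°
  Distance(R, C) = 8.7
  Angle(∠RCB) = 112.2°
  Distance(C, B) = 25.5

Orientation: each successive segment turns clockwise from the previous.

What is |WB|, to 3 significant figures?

10.8

W is at the origin; WL runs at -166.7° with length 20.1, so L = (-19.6, -4.62). ∠WLU = 118.7° gives LU at 132° from the x-axis; with |LU| = 9.2, U = (-25.7, 2.21). ∠LUS = 129.5° gives US at 81.5° from the x-axis; with |US| = 14.0, S = (-23.6, 16.1). ∠USN = 143.6° gives SN at 45.1° from the x-axis; with |SN| = 21.5, N = (-8.47, 31.3). ∠SNR = 136.4° gives NR at 1.50° from the x-axis; with |NR| = 19.2, R = (10.7, 31.8). ∠NRC = 103.5° gives RC at -75.0° from the x-axis; with |RC| = 8.7, C = (13.0, 23.4). ∠RCB = 112.2° gives CB at -143° from the x-axis; with |CB| = 25.5, B = (-7.34, 7.97). Then |WB| = |B − W| = 10.8.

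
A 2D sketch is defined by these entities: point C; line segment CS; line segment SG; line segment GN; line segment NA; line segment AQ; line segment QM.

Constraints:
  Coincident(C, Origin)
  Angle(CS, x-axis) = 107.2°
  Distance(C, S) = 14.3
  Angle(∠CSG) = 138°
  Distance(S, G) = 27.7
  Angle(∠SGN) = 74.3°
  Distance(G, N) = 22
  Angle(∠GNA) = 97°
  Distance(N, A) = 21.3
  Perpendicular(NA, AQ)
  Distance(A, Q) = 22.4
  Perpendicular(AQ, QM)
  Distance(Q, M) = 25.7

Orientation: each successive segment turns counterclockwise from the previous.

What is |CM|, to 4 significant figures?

41.31

NA ⟂ AQ, so AQ runs at 67.90°; with |AQ| = 22.4, Q = (-5.590, 19.34). AQ ⟂ QM, so QM runs at 157.9°; with |QM| = 25.7, M = (-29.40, 29.01). Then |CM| = |M − C| = 41.31.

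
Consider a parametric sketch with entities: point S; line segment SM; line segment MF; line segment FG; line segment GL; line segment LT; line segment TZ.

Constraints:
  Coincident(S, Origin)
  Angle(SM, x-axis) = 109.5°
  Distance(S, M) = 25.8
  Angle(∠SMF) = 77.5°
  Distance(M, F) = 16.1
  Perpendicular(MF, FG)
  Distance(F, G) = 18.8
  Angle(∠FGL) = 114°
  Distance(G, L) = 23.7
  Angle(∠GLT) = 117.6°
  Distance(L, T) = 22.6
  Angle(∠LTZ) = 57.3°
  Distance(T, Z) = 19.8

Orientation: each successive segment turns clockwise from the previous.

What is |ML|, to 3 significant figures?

29.0

S is at the origin; SM runs at 109.5° with length 25.8, so M = (-8.61, 24.3). ∠SMF = 77.5° gives MF at 7.00° from the x-axis; with |MF| = 16.1, F = (7.37, 26.3). MF ⟂ FG, so FG runs at -83.0°; with |FG| = 18.8, G = (9.66, 7.62). ∠FGL = 114.0° gives GL at -149° from the x-axis; with |GL| = 23.7, L = (-10.7, -4.58). Then |ML| = |L − M| = 29.0.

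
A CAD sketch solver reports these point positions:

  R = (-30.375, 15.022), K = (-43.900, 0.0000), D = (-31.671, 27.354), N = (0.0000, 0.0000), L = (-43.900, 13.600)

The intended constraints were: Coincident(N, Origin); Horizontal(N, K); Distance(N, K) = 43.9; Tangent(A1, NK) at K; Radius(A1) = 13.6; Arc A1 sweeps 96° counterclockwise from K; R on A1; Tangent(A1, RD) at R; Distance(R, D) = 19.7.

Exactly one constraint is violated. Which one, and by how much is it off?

Distance(R, D) = 19.7 — off by 7.30.

N = (0.00, 0.00) ✓; N.y = 0.00, K.y = 0.00 ✓; |NK| = 43.90 ✓; ∠(LK, KN) = 90.00° ✓; |LK| = 13.60 ✓; bearing(L→R) − bearing(L→K) = 96.00° ✓; |LR| = 13.60 ✓; ∠(LR, RD) = 90.00° ✓; |RD| = 12.40 ✗.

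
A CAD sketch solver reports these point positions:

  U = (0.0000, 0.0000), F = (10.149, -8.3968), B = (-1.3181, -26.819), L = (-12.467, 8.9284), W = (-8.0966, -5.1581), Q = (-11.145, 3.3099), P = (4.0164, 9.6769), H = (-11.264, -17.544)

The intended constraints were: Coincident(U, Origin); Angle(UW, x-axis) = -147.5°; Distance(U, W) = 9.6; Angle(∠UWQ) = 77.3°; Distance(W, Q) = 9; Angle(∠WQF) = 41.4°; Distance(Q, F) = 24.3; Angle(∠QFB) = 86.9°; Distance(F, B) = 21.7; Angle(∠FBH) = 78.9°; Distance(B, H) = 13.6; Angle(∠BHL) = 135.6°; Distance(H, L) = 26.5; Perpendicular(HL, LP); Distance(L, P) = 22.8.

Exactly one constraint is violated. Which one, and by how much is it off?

Distance(L, P) = 22.8 — off by 6.30.

U = (0.00, 0.00) ✓; UW at -147.5° ✓; |UW| = 9.600 ✓; ∠UWQ = 77.30° ✓; |WQ| = 9.000 ✓; ∠WQF = 41.40° ✓; |QF| = 24.30 ✓; ∠QFB = 86.90° ✓; |FB| = 21.70 ✓; ∠FBH = 78.90° ✓; |BH| = 13.60 ✓; ∠BHL = 135.6° ✓; |HL| = 26.50 ✓; ∠(HL, LP) = 90.00° ✓; |LP| = 16.50 ✗.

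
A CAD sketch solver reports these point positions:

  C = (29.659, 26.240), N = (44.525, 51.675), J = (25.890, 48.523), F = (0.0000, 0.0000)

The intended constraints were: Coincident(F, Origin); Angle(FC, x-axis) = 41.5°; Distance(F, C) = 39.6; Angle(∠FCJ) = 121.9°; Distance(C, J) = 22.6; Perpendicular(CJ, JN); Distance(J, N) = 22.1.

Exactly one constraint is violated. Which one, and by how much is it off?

Distance(J, N) = 22.1 — off by 3.20.

F = (0.00, 0.00) ✓; FC at 41.50° ✓; |FC| = 39.60 ✓; ∠FCJ = 121.9° ✓; |CJ| = 22.60 ✓; ∠(CJ, JN) = 90.00° ✓; |JN| = 18.90 ✗.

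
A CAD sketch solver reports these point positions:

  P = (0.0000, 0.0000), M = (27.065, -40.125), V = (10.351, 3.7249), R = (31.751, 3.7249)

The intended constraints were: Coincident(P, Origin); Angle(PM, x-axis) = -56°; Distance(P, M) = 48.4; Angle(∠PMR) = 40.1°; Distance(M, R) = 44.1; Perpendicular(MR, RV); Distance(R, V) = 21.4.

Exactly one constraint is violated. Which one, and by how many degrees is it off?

Perpendicular(MR, RV) — off by 6.10°.

P = (0.00, 0.00) ✓; PM at -56.00° ✓; |PM| = 48.40 ✓; ∠PMR = 40.10° ✓; |MR| = 44.10 ✓; ∠(MR, RV) = 96.10° ✗; |RV| = 21.40 ✓.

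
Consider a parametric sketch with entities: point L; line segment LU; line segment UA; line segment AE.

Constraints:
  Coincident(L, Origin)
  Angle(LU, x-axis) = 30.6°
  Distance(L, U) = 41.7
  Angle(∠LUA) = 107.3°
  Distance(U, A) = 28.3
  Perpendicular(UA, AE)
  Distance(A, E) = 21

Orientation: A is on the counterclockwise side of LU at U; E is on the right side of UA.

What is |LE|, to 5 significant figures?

73.177

∠LUA = 107.3°, so UA runs at 30.6° + (180° − 107.3°) = 103.30° from the x-axis; with |UA| = 28.3, A = U + 28.3·(cos 103.30°, sin 103.30°) = (29.383, 48.768). The perpendicularity gives AE at right angles to UA; with |AE| = 21.0 on the right of UA, E = A + 21.0·(0.97318, 0.23005) = (49.819, 53.599). Then |LE| = |E − L| = 73.177.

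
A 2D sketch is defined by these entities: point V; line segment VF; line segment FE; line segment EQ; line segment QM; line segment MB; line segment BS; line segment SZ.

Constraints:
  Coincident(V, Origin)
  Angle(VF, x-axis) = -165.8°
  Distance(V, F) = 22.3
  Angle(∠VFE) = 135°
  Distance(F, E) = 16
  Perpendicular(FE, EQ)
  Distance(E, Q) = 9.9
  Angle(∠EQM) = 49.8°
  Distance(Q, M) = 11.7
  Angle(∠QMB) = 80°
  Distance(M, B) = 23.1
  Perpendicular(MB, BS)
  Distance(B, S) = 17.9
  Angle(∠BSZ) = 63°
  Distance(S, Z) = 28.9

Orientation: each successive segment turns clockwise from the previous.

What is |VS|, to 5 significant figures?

54.008

V is at the origin; VF runs at -165.8° with length 22.3, so F = (-21.619, -5.4704). ∠VFE = 135.0° gives FE at 149.20° from the x-axis; with |FE| = 16.0, E = (-35.362, 2.7223). FE ⟂ EQ, so EQ runs at 59.200°; with |EQ| = 9.9, Q = (-30.293, 11.226). ∠EQM = 49.8° gives QM at -71.000° from the x-axis; with |QM| = 11.7, M = (-26.484, 0.16347). ∠QMB = 80.0° gives MB at -171.00° from the x-axis; with |MB| = 23.1, B = (-49.299, -3.4502). MB is perpendicular to BS, so BS runs at 99.000°; with |BS| = 17.9, S = (-52.099, 14.229). Then |VS| = |S − V| = 54.008.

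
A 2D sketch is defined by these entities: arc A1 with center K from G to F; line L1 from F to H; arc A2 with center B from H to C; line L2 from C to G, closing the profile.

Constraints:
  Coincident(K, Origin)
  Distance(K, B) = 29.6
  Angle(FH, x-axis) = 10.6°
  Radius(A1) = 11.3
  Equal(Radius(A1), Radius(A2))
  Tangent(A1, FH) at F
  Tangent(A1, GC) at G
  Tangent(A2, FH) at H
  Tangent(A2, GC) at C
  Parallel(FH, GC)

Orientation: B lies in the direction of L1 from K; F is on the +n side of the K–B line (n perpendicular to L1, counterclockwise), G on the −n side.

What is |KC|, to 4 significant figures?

31.68

The slot axis is L1's direction at 10.6°, so u = (cos 10.6°, sin 10.6°) = (0.9829, 0.1840) and n = (−sin 10.6°, cos 10.6°) = (-0.1840, 0.9829). K is at the origin and B lies 29.6 along u from K, so B = 29.6·u = (29.09, 5.445). Tangency of A1 to both parallel lines with radius 11.3 puts F and G at K ± 11.3·n: F = (-2.079, 11.11), G = (2.079, -11.11). Equal radii place H and C the same way about B: H = B + 11.3·n = (27.02, 16.55), C = B − 11.3·n = (31.17, -5.662). Then |KC| = |C − K| = 31.68.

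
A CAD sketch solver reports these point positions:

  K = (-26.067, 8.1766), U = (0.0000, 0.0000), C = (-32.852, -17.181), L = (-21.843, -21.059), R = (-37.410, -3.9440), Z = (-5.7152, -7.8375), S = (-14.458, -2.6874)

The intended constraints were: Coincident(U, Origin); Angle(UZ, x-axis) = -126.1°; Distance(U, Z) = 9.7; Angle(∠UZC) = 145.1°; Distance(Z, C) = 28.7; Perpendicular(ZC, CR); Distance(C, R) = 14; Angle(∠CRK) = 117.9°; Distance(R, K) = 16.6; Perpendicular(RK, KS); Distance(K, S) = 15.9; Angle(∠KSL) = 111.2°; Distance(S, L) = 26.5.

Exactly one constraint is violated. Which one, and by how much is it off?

Distance(S, L) = 26.5 — off by 6.70.

U = (0.00, 0.00) ✓; UZ at -126.1° ✓; |UZ| = 9.700 ✓; ∠UZC = 145.1° ✓; |ZC| = 28.70 ✓; ∠(ZC, CR) = 90.00° ✓; |CR| = 14.00 ✓; ∠CRK = 117.9° ✓; |RK| = 16.60 ✓; ∠(RK, KS) = 90.00° ✓; |KS| = 15.90 ✓; ∠KSL = 111.2° ✓; |SL| = 19.80 ✗.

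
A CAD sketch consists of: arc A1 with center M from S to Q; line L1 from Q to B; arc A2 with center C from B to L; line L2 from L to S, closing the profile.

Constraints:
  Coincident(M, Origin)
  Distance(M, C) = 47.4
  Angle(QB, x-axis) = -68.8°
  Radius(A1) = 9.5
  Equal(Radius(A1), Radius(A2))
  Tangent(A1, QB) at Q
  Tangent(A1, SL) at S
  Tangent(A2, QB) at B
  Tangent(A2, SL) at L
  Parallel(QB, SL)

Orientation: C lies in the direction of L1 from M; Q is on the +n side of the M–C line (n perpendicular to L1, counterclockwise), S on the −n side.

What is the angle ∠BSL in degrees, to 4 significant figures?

21.84°

Tangency of A1 to both parallel lines with radius 9.5 puts Q and S at M ± 9.5·n: Q = (8.857, 3.435), S = (-8.857, -3.435). Equal radii place B and L the same way about C: B = C + 9.5·n = (26.00, -40.76), L = C − 9.5·n = (8.284, -47.63). Then cos ∠BSL = SB·SL / (|SB||SL|), giving 21.84°.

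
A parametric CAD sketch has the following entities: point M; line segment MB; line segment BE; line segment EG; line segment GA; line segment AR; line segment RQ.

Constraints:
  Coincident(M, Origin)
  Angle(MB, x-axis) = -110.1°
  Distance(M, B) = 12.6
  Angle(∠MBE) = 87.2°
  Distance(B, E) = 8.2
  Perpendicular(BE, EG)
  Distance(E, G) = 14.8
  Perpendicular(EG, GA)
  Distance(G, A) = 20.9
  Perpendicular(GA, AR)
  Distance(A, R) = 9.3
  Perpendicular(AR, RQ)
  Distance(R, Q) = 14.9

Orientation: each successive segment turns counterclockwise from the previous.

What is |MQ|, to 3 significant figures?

7.26

The perpendicularity gives AR at right angles to GA, so AR runs at -107°; with |AR| = 9.3, R = (-14.8, -2.80). AR is perpendicular to RQ, so RQ runs at -17.3°; with |RQ| = 14.9, Q = (-0.594, -7.24). Then |MQ| = |Q − M| = 7.26.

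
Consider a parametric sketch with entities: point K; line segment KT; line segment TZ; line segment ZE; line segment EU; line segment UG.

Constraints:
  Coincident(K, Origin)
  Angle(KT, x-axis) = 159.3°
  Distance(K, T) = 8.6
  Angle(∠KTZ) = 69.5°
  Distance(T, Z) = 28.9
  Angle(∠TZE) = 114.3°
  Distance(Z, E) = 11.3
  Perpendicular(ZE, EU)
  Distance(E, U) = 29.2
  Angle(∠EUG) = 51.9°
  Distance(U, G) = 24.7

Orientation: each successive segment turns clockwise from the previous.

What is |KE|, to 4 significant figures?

30.62

K is at the origin; KT runs at 159.3° with length 8.6, so T = (-8.045, 3.040). ∠KTZ = 69.5° gives TZ at 48.80° from the x-axis; with |TZ| = 28.9, Z = (10.99, 24.78). ∠TZE = 114.3° gives ZE at -16.90° from the x-axis; with |ZE| = 11.3, E = (21.80, 21.50). Then |KE| = |E − K| = 30.62.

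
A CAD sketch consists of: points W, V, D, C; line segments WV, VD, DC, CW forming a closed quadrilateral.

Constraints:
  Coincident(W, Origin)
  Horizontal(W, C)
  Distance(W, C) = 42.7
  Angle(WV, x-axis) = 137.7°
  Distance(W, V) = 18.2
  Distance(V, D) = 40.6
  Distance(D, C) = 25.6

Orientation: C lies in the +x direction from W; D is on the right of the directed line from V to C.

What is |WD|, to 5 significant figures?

22.646

Checks: |WC| = 42.70 ✓; |WV| = 18.20 ✓; |VD| = 40.60 ✓; |DC| = 25.60 ✓.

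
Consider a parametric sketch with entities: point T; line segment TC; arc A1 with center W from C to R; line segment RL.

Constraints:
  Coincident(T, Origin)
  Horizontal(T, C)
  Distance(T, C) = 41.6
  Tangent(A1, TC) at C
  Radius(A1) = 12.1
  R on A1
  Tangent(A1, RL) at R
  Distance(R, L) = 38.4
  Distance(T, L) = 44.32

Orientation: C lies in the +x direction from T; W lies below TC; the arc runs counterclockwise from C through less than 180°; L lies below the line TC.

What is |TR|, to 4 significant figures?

31.41

Checks: |WC| = 12.10 ✓; |WR| = 12.10 ✓; ∠(WR, RL) = 90.00° ✓; |RL| = 38.40 ✓; |TL| = 44.32 ✓.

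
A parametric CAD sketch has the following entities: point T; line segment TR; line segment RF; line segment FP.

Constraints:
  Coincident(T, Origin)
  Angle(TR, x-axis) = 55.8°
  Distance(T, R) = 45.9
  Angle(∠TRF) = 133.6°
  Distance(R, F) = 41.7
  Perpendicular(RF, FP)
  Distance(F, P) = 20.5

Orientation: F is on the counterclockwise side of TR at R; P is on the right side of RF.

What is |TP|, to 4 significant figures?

90.93

T is at the origin; TR runs at 55.8° with length 45.9, so R = 45.9·(cos 55.8°, sin 55.8°) = (25.80, 37.96). ∠TRF = 133.6°, so RF runs at 55.8° + (180° − 133.6°) = 102.2° from the x-axis; with |RF| = 41.7, F = R + 41.7·(cos 102.2°, sin 102.2°) = (16.99, 78.72). The perpendicularity gives FP at right angles to RF; with |FP| = 20.5 on the right of RF, P = F + 20.5·(0.9774, 0.2113) = (37.02, 83.05). Then |TP| = |P − T| = 90.93.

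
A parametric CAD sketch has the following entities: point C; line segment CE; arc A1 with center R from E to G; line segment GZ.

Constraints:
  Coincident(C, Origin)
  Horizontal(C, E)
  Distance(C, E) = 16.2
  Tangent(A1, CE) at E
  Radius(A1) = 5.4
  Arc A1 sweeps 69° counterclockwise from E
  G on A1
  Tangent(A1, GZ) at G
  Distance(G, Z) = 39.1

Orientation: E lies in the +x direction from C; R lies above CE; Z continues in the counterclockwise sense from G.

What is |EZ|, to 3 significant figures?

44.3

On A1, E sits at bearing -90° from R; a 69° counterclockwise sweep puts G at bearing -21°, so G = R + 5.4·(cos -21°, sin -21°) = (21.2, 3.46). A1 meets GZ tangentially, so RG is at right angles to GZ, so GZ runs along (−sin -21°, cos -21°); with |GZ| = 39.1, Z = (35.3, 40.0). Then |EZ| = |Z − E| = 44.3.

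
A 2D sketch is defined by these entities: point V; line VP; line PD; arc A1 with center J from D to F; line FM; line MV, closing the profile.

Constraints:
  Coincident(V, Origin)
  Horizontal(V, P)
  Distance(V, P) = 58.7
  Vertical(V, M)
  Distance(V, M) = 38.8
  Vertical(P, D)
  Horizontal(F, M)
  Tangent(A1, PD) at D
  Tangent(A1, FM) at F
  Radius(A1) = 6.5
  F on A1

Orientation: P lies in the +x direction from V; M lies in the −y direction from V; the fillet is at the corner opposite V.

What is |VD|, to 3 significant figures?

67.0

V is at the origin; VP is horizontal with |VP| = 58.7 and P on the +x side, so P = (58.7, 0.00). V and M share the same x with |VM| = 38.8 and M on the −y side, so M = (0.00, -38.8). The virtual corner opposite V is at (58.7, -38.8). A1 meets PD tangentially, so JD is at right angles to PD and the tangent condition forces JF to be normal to FM, with radius 6.5, so the center J sits 6.5 in from both sides at J = (52.2, -32.3). That places the tangent points at D = (58.7, -32.3) on PD and F = (52.2, -38.8) on FM. Then |VD| = |D − V| = 67.0.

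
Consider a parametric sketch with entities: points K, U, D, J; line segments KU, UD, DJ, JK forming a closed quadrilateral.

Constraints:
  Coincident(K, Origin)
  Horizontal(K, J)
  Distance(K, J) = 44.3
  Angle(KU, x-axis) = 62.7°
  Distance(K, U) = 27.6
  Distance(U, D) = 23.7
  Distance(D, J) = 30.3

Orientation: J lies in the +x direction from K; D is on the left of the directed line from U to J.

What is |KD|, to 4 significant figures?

46.23

K is at the origin; KJ is horizontal with |KJ| = 44.3 and J in +x, so J = (44.3, 0). KU runs at 62.7° with |KU| = 27.6, so U = (12.66, 24.53). D is determined by |UD| = 23.7 and |DJ| = 30.3 together: it lies at the intersection of circle(U, 23.7) and circle(J, 30.3). With |UJ| = 40.03, the foot of the radical line on UJ is 15.57 from U and the perpendicular offset is √(23.7² − 15.57²) = 17.87. Taking the left-of-UJ solution: D = (35.91, 29.12).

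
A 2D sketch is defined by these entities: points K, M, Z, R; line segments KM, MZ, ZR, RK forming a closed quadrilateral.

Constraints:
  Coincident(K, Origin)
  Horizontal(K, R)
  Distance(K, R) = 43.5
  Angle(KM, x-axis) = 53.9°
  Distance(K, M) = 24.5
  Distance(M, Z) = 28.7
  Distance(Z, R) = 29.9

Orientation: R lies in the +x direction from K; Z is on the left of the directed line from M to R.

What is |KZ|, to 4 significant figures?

50.96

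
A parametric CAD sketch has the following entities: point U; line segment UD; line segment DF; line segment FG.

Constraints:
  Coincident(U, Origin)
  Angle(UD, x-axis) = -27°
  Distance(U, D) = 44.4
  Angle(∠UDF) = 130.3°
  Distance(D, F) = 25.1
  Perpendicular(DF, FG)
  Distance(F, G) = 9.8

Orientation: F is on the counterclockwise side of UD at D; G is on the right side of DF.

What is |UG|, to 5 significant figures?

69.302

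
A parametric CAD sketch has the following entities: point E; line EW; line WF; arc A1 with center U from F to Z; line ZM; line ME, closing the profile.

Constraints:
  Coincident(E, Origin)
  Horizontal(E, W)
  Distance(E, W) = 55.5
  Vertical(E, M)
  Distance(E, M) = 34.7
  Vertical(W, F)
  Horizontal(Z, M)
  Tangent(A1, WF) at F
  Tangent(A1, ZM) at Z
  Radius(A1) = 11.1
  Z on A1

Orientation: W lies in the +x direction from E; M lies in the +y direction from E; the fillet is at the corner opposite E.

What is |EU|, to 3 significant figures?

50.3

E and M share the same x with |EM| = 34.7 and M on the +y side, so M = (0.00, 34.7). The virtual corner opposite E is at (55.5, 34.7). Since A1 is tangent to WF there, UF ⟂ WF and tangency of A1 to ZM means the radius UZ is perpendicular to ZM, with radius 11.1, so the center U sits 11.1 in from both sides at U = (44.4, 23.6). Then |EU| = |U − E| = 50.3.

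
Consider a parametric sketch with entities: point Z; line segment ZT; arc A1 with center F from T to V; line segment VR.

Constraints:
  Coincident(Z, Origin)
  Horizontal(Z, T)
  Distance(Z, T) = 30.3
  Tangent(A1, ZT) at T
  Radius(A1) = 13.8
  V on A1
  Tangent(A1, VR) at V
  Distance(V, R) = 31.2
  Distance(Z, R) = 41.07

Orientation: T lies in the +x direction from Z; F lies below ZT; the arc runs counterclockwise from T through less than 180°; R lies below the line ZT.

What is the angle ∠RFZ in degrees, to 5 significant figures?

75.060°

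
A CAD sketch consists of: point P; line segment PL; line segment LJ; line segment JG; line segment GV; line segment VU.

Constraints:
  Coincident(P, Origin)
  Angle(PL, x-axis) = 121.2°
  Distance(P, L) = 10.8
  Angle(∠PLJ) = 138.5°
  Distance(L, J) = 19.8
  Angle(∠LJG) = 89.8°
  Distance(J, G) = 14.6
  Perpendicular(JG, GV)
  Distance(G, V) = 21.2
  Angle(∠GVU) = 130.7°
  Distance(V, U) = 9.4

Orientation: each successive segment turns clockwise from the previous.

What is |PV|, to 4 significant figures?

9.918

∠LJG = 89.8° gives JG at -10.50° from the x-axis; with |JG| = 14.6, G = (12.30, 26.06). JG is perpendicular to GV, so GV runs at -100.5°; with |GV| = 21.2, V = (8.438, 5.213). Then |PV| = |V − P| = 9.918.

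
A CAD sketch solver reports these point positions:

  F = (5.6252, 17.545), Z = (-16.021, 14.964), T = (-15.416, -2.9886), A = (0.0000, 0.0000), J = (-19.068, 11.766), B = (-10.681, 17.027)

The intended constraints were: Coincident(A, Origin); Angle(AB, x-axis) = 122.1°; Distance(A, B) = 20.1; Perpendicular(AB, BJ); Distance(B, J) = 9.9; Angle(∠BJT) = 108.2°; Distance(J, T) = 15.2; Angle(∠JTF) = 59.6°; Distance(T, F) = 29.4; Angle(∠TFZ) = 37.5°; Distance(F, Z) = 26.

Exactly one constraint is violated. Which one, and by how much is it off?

Distance(F, Z) = 26 — off by 4.20.

A = (0.00, 0.00) ✓; AB at 122.1° ✓; |AB| = 20.10 ✓; ∠(AB, BJ) = 90.00° ✓; |BJ| = 9.900 ✓; ∠BJT = 108.2° ✓; |JT| = 15.20 ✓; ∠JTF = 59.60° ✓; |TF| = 29.40 ✓; ∠TFZ = 37.50° ✓; |FZ| = 21.80 ✗.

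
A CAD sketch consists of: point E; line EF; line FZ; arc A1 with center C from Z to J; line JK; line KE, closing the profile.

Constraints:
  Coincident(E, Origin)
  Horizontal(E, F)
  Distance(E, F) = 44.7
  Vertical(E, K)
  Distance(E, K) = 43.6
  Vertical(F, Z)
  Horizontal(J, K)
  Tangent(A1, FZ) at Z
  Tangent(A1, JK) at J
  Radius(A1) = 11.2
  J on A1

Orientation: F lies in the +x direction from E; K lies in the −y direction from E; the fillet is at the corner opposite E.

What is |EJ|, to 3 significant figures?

55.0

The virtual corner opposite E is at (44.7, -43.6). Tangency of A1 to FZ means the radius CZ is perpendicular to FZ and tangency of A1 to JK means the radius CJ is perpendicular to JK, with radius 11.2, so the center C sits 11.2 in from both sides at C = (33.5, -32.4). That places the tangent points at Z = (44.7, -32.4) on FZ and J = (33.5, -43.6) on JK. Then |EJ| = |J − E| = 55.0.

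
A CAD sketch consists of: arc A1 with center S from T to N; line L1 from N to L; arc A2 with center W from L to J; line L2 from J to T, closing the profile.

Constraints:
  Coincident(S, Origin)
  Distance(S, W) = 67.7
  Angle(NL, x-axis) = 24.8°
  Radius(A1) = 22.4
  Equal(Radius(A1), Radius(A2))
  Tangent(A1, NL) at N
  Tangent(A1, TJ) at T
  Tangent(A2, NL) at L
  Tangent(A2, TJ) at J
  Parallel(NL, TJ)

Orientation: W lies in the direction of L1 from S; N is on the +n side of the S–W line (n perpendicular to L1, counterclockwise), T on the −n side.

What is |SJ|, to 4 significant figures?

71.31

The slot axis is L1's direction at 24.8°, so u = (cos 24.8°, sin 24.8°) = (0.9078, 0.4195) and n = (−sin 24.8°, cos 24.8°) = (-0.4195, 0.9078). S is at the origin and W lies 67.7 along u from S, so W = 67.7·u = (61.46, 28.40). Tangency of A1 to both parallel lines with radius 22.4 puts N and T at S ± 22.4·n: N = (-9.396, 20.33), T = (9.396, -20.33). Equal radii place L and J the same way about W: L = W + 22.4·n = (52.06, 48.73), J = W − 22.4·n = (70.85, 8.063). Then |SJ| = |J − S| = 71.31.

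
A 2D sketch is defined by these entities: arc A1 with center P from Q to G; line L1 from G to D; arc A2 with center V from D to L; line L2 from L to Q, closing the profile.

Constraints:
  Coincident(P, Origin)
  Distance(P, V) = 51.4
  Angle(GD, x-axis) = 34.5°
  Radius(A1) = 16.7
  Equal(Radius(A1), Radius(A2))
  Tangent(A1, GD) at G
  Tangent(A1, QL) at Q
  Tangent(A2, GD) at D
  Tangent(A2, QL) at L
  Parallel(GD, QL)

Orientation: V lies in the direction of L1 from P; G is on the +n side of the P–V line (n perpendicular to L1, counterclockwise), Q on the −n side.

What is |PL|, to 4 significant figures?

54.04

The slot axis is L1's direction at 34.5°, so u = (cos 34.5°, sin 34.5°) = (0.8241, 0.5664) and n = (−sin 34.5°, cos 34.5°) = (-0.5664, 0.8241). P is at the origin and V lies 51.4 along u from P, so V = 51.4·u = (42.36, 29.11). Tangency of A1 to both parallel lines with radius 16.7 puts G and Q at P ± 16.7·n: G = (-9.459, 13.76), Q = (9.459, -13.76). Equal radii place D and L the same way about V: D = V + 16.7·n = (32.90, 42.88), L = V − 16.7·n = (51.82, 15.35). Then |PL| = |L − P| = 54.04.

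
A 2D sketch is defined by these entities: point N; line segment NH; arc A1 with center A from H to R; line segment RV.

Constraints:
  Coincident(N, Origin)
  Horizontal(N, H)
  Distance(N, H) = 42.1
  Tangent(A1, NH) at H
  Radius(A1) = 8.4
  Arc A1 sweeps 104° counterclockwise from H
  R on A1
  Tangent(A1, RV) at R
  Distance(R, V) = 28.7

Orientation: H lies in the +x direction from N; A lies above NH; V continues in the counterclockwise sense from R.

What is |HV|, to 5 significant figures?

38.299

N is at the origin; NH is horizontal with |NH| = 42.1 and H on the +x side, so H = (42.100, 0.0000). Tangency of A1 to NH means the radius AH is perpendicular to NH, so A = H + (0, 8.4) = (42.100, 8.4000). On A1, H sits at bearing -90° from A; a 104° counterclockwise sweep puts R at bearing 14°, so R = A + 8.4·(cos 14°, sin 14°) = (50.250, 10.432). Since A1 is tangent to RV there, AR ⟂ RV, so RV runs along (−sin 14°, cos 14°); with |RV| = 28.7, V = (43.307, 38.280). Then |HV| = |V − H| = 38.299.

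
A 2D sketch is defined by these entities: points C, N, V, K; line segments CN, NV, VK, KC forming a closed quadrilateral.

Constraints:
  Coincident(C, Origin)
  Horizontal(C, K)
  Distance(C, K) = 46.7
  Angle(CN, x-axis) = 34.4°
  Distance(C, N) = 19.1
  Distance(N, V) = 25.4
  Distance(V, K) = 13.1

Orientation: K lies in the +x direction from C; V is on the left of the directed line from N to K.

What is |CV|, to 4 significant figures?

42.81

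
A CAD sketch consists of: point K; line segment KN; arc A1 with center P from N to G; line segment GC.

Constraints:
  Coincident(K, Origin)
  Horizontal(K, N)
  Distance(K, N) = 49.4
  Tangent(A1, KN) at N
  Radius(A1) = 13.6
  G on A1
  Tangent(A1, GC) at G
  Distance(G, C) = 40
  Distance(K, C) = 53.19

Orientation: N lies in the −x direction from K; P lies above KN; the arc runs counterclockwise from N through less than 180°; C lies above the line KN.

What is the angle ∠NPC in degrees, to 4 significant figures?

143.2°

Checks: K = (0.00, 0.00) ✓; |PG| = 13.60 ✓; ∠(PG, GC) = 90.00° ✓; |GC| = 40.00 ✓; |KC| = 53.19 ✓.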